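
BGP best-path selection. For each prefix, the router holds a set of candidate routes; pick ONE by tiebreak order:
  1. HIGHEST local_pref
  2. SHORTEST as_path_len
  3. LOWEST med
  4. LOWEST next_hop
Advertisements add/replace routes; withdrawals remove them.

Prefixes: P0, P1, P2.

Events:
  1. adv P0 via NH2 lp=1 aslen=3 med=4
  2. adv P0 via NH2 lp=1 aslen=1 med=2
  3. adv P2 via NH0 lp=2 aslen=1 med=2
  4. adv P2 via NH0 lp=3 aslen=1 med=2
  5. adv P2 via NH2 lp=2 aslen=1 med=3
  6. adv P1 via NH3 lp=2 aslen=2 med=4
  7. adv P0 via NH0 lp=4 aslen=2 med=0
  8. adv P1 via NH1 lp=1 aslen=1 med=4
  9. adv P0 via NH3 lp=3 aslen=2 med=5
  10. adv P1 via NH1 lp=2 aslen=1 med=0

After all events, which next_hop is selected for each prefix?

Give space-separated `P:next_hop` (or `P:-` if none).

Answer: P0:NH0 P1:NH1 P2:NH0

Derivation:
Op 1: best P0=NH2 P1=- P2=-
Op 2: best P0=NH2 P1=- P2=-
Op 3: best P0=NH2 P1=- P2=NH0
Op 4: best P0=NH2 P1=- P2=NH0
Op 5: best P0=NH2 P1=- P2=NH0
Op 6: best P0=NH2 P1=NH3 P2=NH0
Op 7: best P0=NH0 P1=NH3 P2=NH0
Op 8: best P0=NH0 P1=NH3 P2=NH0
Op 9: best P0=NH0 P1=NH3 P2=NH0
Op 10: best P0=NH0 P1=NH1 P2=NH0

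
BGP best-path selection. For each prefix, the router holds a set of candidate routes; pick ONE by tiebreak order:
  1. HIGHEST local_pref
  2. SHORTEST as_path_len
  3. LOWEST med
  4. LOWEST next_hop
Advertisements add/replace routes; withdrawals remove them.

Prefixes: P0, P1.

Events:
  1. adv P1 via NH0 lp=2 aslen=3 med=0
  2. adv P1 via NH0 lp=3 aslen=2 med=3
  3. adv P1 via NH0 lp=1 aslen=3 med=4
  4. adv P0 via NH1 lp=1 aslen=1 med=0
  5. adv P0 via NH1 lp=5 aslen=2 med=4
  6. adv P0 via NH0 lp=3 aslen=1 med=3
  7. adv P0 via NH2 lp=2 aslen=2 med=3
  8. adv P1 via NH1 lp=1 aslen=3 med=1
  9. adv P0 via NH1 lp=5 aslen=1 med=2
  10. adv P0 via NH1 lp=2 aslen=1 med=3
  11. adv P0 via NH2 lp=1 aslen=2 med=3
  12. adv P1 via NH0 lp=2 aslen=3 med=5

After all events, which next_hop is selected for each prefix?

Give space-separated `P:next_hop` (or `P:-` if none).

Answer: P0:NH0 P1:NH0

Derivation:
Op 1: best P0=- P1=NH0
Op 2: best P0=- P1=NH0
Op 3: best P0=- P1=NH0
Op 4: best P0=NH1 P1=NH0
Op 5: best P0=NH1 P1=NH0
Op 6: best P0=NH1 P1=NH0
Op 7: best P0=NH1 P1=NH0
Op 8: best P0=NH1 P1=NH1
Op 9: best P0=NH1 P1=NH1
Op 10: best P0=NH0 P1=NH1
Op 11: best P0=NH0 P1=NH1
Op 12: best P0=NH0 P1=NH0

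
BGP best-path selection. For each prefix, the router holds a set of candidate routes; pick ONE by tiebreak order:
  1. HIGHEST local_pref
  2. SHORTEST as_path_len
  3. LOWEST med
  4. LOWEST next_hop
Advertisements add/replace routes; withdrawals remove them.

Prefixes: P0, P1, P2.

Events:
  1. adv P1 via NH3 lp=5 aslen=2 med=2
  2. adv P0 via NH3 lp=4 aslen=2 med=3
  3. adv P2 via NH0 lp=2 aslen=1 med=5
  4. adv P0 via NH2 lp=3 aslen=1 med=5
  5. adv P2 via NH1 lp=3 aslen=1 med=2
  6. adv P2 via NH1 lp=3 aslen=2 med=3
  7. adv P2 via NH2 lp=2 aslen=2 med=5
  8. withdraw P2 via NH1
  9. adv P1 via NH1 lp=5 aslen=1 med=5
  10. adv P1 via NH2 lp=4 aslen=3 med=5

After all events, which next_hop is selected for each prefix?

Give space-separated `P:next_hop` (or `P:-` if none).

Op 1: best P0=- P1=NH3 P2=-
Op 2: best P0=NH3 P1=NH3 P2=-
Op 3: best P0=NH3 P1=NH3 P2=NH0
Op 4: best P0=NH3 P1=NH3 P2=NH0
Op 5: best P0=NH3 P1=NH3 P2=NH1
Op 6: best P0=NH3 P1=NH3 P2=NH1
Op 7: best P0=NH3 P1=NH3 P2=NH1
Op 8: best P0=NH3 P1=NH3 P2=NH0
Op 9: best P0=NH3 P1=NH1 P2=NH0
Op 10: best P0=NH3 P1=NH1 P2=NH0

Answer: P0:NH3 P1:NH1 P2:NH0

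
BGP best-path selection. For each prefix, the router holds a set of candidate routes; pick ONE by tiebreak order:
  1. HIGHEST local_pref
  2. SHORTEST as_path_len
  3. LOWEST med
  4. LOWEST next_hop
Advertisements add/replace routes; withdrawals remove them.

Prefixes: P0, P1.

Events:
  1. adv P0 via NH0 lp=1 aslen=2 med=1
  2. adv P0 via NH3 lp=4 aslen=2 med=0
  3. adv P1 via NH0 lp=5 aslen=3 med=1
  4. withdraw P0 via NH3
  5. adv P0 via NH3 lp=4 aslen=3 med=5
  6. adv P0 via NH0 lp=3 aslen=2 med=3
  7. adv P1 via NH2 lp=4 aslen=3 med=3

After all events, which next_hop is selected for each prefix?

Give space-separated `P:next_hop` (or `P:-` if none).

Op 1: best P0=NH0 P1=-
Op 2: best P0=NH3 P1=-
Op 3: best P0=NH3 P1=NH0
Op 4: best P0=NH0 P1=NH0
Op 5: best P0=NH3 P1=NH0
Op 6: best P0=NH3 P1=NH0
Op 7: best P0=NH3 P1=NH0

Answer: P0:NH3 P1:NH0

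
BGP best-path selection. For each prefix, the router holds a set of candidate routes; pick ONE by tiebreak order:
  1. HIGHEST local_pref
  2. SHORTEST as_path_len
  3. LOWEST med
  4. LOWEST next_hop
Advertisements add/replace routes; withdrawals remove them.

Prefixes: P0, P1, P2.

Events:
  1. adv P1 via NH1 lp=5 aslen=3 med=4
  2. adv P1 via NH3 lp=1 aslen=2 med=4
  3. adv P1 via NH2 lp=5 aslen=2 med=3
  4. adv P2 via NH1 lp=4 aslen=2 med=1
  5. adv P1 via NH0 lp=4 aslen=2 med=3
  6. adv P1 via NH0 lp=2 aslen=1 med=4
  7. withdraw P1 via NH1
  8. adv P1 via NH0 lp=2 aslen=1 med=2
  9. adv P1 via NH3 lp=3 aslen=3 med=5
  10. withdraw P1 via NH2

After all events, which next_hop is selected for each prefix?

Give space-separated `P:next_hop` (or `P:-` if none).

Op 1: best P0=- P1=NH1 P2=-
Op 2: best P0=- P1=NH1 P2=-
Op 3: best P0=- P1=NH2 P2=-
Op 4: best P0=- P1=NH2 P2=NH1
Op 5: best P0=- P1=NH2 P2=NH1
Op 6: best P0=- P1=NH2 P2=NH1
Op 7: best P0=- P1=NH2 P2=NH1
Op 8: best P0=- P1=NH2 P2=NH1
Op 9: best P0=- P1=NH2 P2=NH1
Op 10: best P0=- P1=NH3 P2=NH1

Answer: P0:- P1:NH3 P2:NH1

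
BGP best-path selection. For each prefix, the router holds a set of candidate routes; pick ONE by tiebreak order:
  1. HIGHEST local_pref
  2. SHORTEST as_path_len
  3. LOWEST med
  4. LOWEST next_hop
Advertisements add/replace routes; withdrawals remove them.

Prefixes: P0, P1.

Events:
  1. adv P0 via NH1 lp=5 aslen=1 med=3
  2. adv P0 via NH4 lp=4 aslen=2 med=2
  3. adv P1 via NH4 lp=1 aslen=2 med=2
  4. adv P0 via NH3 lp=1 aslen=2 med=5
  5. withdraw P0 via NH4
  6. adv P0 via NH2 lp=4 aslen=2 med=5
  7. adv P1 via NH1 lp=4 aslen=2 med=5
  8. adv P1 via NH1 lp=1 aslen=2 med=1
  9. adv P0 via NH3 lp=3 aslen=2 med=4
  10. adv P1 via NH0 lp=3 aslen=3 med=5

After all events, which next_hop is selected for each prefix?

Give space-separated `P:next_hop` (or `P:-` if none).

Answer: P0:NH1 P1:NH0

Derivation:
Op 1: best P0=NH1 P1=-
Op 2: best P0=NH1 P1=-
Op 3: best P0=NH1 P1=NH4
Op 4: best P0=NH1 P1=NH4
Op 5: best P0=NH1 P1=NH4
Op 6: best P0=NH1 P1=NH4
Op 7: best P0=NH1 P1=NH1
Op 8: best P0=NH1 P1=NH1
Op 9: best P0=NH1 P1=NH1
Op 10: best P0=NH1 P1=NH0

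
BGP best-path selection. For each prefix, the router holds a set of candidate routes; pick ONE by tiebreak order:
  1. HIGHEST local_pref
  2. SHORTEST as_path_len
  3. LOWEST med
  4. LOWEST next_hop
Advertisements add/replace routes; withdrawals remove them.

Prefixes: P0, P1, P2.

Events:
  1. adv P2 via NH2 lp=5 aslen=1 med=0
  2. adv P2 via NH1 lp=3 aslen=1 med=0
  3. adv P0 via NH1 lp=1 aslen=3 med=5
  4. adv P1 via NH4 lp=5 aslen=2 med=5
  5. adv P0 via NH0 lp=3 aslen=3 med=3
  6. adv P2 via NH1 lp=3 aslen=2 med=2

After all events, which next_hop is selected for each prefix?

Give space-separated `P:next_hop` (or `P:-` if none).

Op 1: best P0=- P1=- P2=NH2
Op 2: best P0=- P1=- P2=NH2
Op 3: best P0=NH1 P1=- P2=NH2
Op 4: best P0=NH1 P1=NH4 P2=NH2
Op 5: best P0=NH0 P1=NH4 P2=NH2
Op 6: best P0=NH0 P1=NH4 P2=NH2

Answer: P0:NH0 P1:NH4 P2:NH2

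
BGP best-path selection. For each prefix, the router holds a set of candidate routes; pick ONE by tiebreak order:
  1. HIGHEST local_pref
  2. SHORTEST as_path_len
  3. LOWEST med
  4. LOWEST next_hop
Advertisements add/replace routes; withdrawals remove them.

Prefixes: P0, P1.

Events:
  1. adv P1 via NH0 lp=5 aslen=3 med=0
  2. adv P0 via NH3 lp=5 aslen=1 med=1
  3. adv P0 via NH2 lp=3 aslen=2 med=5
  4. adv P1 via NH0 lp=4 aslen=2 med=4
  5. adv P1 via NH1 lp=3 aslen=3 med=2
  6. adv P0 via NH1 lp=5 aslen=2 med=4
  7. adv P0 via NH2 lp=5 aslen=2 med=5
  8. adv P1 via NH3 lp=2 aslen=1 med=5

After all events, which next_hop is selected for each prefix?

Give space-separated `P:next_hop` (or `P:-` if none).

Op 1: best P0=- P1=NH0
Op 2: best P0=NH3 P1=NH0
Op 3: best P0=NH3 P1=NH0
Op 4: best P0=NH3 P1=NH0
Op 5: best P0=NH3 P1=NH0
Op 6: best P0=NH3 P1=NH0
Op 7: best P0=NH3 P1=NH0
Op 8: best P0=NH3 P1=NH0

Answer: P0:NH3 P1:NH0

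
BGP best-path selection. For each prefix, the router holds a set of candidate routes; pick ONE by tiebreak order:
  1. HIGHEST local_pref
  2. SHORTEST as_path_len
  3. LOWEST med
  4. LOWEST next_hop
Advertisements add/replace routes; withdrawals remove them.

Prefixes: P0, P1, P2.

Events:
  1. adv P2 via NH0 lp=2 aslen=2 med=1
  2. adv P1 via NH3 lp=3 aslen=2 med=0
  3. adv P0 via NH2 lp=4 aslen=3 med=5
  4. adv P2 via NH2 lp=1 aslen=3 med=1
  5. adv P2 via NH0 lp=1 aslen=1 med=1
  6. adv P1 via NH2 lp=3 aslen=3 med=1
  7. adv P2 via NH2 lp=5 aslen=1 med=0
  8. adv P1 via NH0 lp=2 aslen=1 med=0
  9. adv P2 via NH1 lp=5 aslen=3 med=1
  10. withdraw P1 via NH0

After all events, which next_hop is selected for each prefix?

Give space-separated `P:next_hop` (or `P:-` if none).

Op 1: best P0=- P1=- P2=NH0
Op 2: best P0=- P1=NH3 P2=NH0
Op 3: best P0=NH2 P1=NH3 P2=NH0
Op 4: best P0=NH2 P1=NH3 P2=NH0
Op 5: best P0=NH2 P1=NH3 P2=NH0
Op 6: best P0=NH2 P1=NH3 P2=NH0
Op 7: best P0=NH2 P1=NH3 P2=NH2
Op 8: best P0=NH2 P1=NH3 P2=NH2
Op 9: best P0=NH2 P1=NH3 P2=NH2
Op 10: best P0=NH2 P1=NH3 P2=NH2

Answer: P0:NH2 P1:NH3 P2:NH2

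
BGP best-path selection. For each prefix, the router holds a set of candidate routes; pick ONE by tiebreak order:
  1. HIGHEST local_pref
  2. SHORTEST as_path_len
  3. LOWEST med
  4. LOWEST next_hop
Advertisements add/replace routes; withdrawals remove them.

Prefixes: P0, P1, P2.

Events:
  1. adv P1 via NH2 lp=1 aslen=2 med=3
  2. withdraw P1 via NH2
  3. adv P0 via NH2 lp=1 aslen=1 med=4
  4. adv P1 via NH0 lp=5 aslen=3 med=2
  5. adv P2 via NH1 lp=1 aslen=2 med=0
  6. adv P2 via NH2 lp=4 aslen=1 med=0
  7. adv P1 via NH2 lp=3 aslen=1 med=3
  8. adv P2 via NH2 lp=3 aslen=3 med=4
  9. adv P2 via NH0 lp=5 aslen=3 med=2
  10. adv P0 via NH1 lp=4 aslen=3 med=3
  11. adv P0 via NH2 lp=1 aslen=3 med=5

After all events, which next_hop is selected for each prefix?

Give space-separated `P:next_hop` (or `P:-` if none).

Op 1: best P0=- P1=NH2 P2=-
Op 2: best P0=- P1=- P2=-
Op 3: best P0=NH2 P1=- P2=-
Op 4: best P0=NH2 P1=NH0 P2=-
Op 5: best P0=NH2 P1=NH0 P2=NH1
Op 6: best P0=NH2 P1=NH0 P2=NH2
Op 7: best P0=NH2 P1=NH0 P2=NH2
Op 8: best P0=NH2 P1=NH0 P2=NH2
Op 9: best P0=NH2 P1=NH0 P2=NH0
Op 10: best P0=NH1 P1=NH0 P2=NH0
Op 11: best P0=NH1 P1=NH0 P2=NH0

Answer: P0:NH1 P1:NH0 P2:NH0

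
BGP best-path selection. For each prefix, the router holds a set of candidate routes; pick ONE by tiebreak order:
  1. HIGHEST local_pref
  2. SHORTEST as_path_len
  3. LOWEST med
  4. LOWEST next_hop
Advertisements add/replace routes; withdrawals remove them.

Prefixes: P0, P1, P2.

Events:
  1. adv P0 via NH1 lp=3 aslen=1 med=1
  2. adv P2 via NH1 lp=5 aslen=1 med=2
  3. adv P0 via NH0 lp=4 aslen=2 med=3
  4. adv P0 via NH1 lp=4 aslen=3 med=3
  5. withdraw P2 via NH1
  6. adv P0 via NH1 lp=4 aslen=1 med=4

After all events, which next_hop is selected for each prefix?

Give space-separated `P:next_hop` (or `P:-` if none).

Answer: P0:NH1 P1:- P2:-

Derivation:
Op 1: best P0=NH1 P1=- P2=-
Op 2: best P0=NH1 P1=- P2=NH1
Op 3: best P0=NH0 P1=- P2=NH1
Op 4: best P0=NH0 P1=- P2=NH1
Op 5: best P0=NH0 P1=- P2=-
Op 6: best P0=NH1 P1=- P2=-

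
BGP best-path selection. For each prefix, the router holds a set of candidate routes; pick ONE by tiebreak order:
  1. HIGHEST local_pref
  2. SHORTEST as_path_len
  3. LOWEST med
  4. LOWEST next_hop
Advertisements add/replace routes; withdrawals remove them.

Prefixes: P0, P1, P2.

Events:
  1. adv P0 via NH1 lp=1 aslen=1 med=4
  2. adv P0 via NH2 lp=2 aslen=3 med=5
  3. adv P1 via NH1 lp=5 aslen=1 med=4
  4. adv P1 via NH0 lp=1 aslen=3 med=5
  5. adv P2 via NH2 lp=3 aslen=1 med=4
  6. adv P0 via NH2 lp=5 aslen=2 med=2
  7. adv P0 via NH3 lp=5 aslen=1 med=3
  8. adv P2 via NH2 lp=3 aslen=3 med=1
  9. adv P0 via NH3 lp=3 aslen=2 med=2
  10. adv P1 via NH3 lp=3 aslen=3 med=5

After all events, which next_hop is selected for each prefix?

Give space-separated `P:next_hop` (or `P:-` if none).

Op 1: best P0=NH1 P1=- P2=-
Op 2: best P0=NH2 P1=- P2=-
Op 3: best P0=NH2 P1=NH1 P2=-
Op 4: best P0=NH2 P1=NH1 P2=-
Op 5: best P0=NH2 P1=NH1 P2=NH2
Op 6: best P0=NH2 P1=NH1 P2=NH2
Op 7: best P0=NH3 P1=NH1 P2=NH2
Op 8: best P0=NH3 P1=NH1 P2=NH2
Op 9: best P0=NH2 P1=NH1 P2=NH2
Op 10: best P0=NH2 P1=NH1 P2=NH2

Answer: P0:NH2 P1:NH1 P2:NH2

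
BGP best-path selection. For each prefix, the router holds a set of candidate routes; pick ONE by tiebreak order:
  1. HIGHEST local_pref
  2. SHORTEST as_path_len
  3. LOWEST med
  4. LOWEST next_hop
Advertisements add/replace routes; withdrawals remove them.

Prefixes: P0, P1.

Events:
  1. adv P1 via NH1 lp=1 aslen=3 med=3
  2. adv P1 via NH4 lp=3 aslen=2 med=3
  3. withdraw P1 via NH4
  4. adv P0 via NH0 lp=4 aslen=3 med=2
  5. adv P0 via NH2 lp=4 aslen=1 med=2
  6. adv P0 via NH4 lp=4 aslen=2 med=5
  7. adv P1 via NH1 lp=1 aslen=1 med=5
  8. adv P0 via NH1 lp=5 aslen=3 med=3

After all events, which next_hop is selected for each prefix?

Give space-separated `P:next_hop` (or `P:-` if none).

Answer: P0:NH1 P1:NH1

Derivation:
Op 1: best P0=- P1=NH1
Op 2: best P0=- P1=NH4
Op 3: best P0=- P1=NH1
Op 4: best P0=NH0 P1=NH1
Op 5: best P0=NH2 P1=NH1
Op 6: best P0=NH2 P1=NH1
Op 7: best P0=NH2 P1=NH1
Op 8: best P0=NH1 P1=NH1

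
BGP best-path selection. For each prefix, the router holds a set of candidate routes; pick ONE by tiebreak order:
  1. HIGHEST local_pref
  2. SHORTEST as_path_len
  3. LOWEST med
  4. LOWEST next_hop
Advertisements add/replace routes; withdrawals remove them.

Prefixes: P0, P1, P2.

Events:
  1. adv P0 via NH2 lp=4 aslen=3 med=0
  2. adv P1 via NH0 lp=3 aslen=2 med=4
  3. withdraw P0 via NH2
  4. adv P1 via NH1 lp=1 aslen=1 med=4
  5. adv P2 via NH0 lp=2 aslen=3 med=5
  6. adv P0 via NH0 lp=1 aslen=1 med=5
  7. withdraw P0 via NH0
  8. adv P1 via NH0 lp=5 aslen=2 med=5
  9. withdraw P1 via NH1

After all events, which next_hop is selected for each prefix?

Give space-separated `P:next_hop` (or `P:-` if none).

Answer: P0:- P1:NH0 P2:NH0

Derivation:
Op 1: best P0=NH2 P1=- P2=-
Op 2: best P0=NH2 P1=NH0 P2=-
Op 3: best P0=- P1=NH0 P2=-
Op 4: best P0=- P1=NH0 P2=-
Op 5: best P0=- P1=NH0 P2=NH0
Op 6: best P0=NH0 P1=NH0 P2=NH0
Op 7: best P0=- P1=NH0 P2=NH0
Op 8: best P0=- P1=NH0 P2=NH0
Op 9: best P0=- P1=NH0 P2=NH0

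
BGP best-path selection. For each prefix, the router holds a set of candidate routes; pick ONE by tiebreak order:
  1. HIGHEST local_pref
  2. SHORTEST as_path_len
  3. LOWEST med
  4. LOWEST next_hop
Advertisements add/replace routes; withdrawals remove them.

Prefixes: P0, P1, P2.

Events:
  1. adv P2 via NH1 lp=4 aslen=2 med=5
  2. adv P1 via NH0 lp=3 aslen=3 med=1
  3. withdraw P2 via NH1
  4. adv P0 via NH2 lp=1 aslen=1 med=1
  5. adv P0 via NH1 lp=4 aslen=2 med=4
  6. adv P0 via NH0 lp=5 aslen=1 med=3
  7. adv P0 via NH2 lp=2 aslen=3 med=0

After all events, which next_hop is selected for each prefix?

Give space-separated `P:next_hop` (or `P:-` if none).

Op 1: best P0=- P1=- P2=NH1
Op 2: best P0=- P1=NH0 P2=NH1
Op 3: best P0=- P1=NH0 P2=-
Op 4: best P0=NH2 P1=NH0 P2=-
Op 5: best P0=NH1 P1=NH0 P2=-
Op 6: best P0=NH0 P1=NH0 P2=-
Op 7: best P0=NH0 P1=NH0 P2=-

Answer: P0:NH0 P1:NH0 P2:-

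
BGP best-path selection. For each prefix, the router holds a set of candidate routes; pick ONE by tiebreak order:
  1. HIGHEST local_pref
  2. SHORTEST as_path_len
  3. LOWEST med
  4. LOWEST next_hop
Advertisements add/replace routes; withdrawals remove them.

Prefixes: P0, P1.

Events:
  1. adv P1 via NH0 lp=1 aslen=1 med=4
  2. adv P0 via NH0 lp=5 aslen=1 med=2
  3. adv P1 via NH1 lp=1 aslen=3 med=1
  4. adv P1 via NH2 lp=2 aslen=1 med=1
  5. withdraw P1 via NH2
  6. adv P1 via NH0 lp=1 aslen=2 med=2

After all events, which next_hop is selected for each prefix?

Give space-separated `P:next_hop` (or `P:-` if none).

Op 1: best P0=- P1=NH0
Op 2: best P0=NH0 P1=NH0
Op 3: best P0=NH0 P1=NH0
Op 4: best P0=NH0 P1=NH2
Op 5: best P0=NH0 P1=NH0
Op 6: best P0=NH0 P1=NH0

Answer: P0:NH0 P1:NH0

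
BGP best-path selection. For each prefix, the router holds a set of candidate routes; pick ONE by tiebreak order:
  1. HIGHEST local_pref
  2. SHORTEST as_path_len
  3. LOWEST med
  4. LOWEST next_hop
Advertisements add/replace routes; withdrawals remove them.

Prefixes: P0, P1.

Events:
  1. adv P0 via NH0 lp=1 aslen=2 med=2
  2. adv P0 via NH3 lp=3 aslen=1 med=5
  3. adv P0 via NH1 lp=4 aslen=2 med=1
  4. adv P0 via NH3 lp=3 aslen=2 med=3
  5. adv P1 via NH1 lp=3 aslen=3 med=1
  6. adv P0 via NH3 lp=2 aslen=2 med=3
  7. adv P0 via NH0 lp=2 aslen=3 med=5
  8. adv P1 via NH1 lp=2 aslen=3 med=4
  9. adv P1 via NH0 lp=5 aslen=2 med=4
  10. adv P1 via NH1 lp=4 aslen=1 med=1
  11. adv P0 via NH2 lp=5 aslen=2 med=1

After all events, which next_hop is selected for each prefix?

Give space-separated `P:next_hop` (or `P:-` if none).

Answer: P0:NH2 P1:NH0

Derivation:
Op 1: best P0=NH0 P1=-
Op 2: best P0=NH3 P1=-
Op 3: best P0=NH1 P1=-
Op 4: best P0=NH1 P1=-
Op 5: best P0=NH1 P1=NH1
Op 6: best P0=NH1 P1=NH1
Op 7: best P0=NH1 P1=NH1
Op 8: best P0=NH1 P1=NH1
Op 9: best P0=NH1 P1=NH0
Op 10: best P0=NH1 P1=NH0
Op 11: best P0=NH2 P1=NH0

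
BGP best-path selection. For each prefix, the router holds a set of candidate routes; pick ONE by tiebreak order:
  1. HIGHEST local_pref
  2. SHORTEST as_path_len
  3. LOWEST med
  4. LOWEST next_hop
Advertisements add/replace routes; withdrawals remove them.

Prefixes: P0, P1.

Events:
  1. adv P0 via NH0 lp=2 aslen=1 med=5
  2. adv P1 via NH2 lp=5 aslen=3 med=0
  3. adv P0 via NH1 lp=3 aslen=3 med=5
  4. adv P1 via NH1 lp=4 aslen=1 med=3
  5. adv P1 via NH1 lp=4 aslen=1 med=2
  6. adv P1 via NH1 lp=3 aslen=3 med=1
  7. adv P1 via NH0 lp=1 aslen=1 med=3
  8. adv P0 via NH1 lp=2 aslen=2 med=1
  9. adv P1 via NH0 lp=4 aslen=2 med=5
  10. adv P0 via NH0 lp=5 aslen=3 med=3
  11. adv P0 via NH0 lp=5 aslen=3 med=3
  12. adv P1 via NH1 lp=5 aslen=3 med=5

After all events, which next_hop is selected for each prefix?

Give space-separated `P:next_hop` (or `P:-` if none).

Op 1: best P0=NH0 P1=-
Op 2: best P0=NH0 P1=NH2
Op 3: best P0=NH1 P1=NH2
Op 4: best P0=NH1 P1=NH2
Op 5: best P0=NH1 P1=NH2
Op 6: best P0=NH1 P1=NH2
Op 7: best P0=NH1 P1=NH2
Op 8: best P0=NH0 P1=NH2
Op 9: best P0=NH0 P1=NH2
Op 10: best P0=NH0 P1=NH2
Op 11: best P0=NH0 P1=NH2
Op 12: best P0=NH0 P1=NH2

Answer: P0:NH0 P1:NH2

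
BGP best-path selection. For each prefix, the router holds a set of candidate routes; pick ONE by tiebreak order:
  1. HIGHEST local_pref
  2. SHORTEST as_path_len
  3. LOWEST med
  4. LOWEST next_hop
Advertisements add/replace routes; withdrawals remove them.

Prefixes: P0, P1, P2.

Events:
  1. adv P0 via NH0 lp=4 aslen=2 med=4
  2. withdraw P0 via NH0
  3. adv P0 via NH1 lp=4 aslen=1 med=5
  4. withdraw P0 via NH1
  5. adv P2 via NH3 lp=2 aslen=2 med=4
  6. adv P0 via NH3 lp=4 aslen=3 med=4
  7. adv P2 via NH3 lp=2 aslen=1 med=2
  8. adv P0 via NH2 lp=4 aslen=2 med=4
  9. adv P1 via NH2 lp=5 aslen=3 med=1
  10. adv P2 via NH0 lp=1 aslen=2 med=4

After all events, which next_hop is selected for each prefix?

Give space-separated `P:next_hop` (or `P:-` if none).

Op 1: best P0=NH0 P1=- P2=-
Op 2: best P0=- P1=- P2=-
Op 3: best P0=NH1 P1=- P2=-
Op 4: best P0=- P1=- P2=-
Op 5: best P0=- P1=- P2=NH3
Op 6: best P0=NH3 P1=- P2=NH3
Op 7: best P0=NH3 P1=- P2=NH3
Op 8: best P0=NH2 P1=- P2=NH3
Op 9: best P0=NH2 P1=NH2 P2=NH3
Op 10: best P0=NH2 P1=NH2 P2=NH3

Answer: P0:NH2 P1:NH2 P2:NH3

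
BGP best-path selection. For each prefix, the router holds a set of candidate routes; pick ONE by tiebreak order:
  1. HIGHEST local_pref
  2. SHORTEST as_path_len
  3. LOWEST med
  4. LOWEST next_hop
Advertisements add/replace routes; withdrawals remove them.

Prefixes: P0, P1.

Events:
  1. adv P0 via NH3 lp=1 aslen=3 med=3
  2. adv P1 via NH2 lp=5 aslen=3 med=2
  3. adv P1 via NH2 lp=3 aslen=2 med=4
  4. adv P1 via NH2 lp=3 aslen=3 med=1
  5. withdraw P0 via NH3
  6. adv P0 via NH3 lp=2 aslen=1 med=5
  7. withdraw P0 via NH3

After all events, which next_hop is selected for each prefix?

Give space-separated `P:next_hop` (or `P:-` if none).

Op 1: best P0=NH3 P1=-
Op 2: best P0=NH3 P1=NH2
Op 3: best P0=NH3 P1=NH2
Op 4: best P0=NH3 P1=NH2
Op 5: best P0=- P1=NH2
Op 6: best P0=NH3 P1=NH2
Op 7: best P0=- P1=NH2

Answer: P0:- P1:NH2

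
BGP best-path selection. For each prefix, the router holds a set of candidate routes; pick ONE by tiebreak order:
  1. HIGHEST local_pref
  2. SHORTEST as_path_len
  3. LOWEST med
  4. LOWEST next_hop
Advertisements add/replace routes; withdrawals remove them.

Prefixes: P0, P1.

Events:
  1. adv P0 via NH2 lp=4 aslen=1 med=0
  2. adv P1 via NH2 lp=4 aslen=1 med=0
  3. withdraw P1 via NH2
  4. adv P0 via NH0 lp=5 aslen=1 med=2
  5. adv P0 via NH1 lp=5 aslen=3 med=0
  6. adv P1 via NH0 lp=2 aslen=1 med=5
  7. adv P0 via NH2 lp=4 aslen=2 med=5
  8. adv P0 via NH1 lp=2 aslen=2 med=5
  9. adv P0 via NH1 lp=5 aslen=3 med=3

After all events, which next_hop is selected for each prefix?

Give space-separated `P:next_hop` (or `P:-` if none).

Answer: P0:NH0 P1:NH0

Derivation:
Op 1: best P0=NH2 P1=-
Op 2: best P0=NH2 P1=NH2
Op 3: best P0=NH2 P1=-
Op 4: best P0=NH0 P1=-
Op 5: best P0=NH0 P1=-
Op 6: best P0=NH0 P1=NH0
Op 7: best P0=NH0 P1=NH0
Op 8: best P0=NH0 P1=NH0
Op 9: best P0=NH0 P1=NH0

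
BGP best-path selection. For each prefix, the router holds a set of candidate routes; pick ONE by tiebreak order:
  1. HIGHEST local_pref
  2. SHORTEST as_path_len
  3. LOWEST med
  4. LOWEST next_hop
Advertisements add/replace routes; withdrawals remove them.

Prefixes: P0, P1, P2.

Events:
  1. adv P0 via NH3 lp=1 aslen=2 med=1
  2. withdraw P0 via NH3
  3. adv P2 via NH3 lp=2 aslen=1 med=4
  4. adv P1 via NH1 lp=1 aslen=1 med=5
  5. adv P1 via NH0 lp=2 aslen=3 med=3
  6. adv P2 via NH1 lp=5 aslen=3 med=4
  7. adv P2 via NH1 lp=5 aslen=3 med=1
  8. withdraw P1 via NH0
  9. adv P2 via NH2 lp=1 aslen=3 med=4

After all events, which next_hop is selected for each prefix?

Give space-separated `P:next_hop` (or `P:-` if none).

Op 1: best P0=NH3 P1=- P2=-
Op 2: best P0=- P1=- P2=-
Op 3: best P0=- P1=- P2=NH3
Op 4: best P0=- P1=NH1 P2=NH3
Op 5: best P0=- P1=NH0 P2=NH3
Op 6: best P0=- P1=NH0 P2=NH1
Op 7: best P0=- P1=NH0 P2=NH1
Op 8: best P0=- P1=NH1 P2=NH1
Op 9: best P0=- P1=NH1 P2=NH1

Answer: P0:- P1:NH1 P2:NH1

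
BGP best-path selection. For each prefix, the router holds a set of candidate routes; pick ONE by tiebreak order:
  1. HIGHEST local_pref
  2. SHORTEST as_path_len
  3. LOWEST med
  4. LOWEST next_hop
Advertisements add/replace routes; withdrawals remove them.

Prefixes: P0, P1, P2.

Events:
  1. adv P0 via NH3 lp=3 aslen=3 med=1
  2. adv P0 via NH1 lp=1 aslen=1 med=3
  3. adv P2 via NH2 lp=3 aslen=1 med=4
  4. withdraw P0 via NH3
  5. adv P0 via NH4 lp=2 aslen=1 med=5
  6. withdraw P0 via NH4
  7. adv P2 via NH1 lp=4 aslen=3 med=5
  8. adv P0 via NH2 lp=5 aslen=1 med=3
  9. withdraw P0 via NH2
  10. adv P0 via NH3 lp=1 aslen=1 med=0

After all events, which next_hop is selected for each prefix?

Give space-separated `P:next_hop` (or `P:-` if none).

Answer: P0:NH3 P1:- P2:NH1

Derivation:
Op 1: best P0=NH3 P1=- P2=-
Op 2: best P0=NH3 P1=- P2=-
Op 3: best P0=NH3 P1=- P2=NH2
Op 4: best P0=NH1 P1=- P2=NH2
Op 5: best P0=NH4 P1=- P2=NH2
Op 6: best P0=NH1 P1=- P2=NH2
Op 7: best P0=NH1 P1=- P2=NH1
Op 8: best P0=NH2 P1=- P2=NH1
Op 9: best P0=NH1 P1=- P2=NH1
Op 10: best P0=NH3 P1=- P2=NH1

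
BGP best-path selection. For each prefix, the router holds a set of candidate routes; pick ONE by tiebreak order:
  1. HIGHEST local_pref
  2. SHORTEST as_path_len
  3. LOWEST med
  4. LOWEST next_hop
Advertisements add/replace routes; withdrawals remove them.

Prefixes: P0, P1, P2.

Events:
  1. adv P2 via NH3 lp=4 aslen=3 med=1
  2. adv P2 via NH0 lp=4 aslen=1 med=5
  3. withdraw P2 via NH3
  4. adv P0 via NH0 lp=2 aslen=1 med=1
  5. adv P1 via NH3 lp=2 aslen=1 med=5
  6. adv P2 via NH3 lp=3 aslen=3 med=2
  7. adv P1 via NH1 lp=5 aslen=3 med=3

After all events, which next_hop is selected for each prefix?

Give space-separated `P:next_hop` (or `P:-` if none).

Op 1: best P0=- P1=- P2=NH3
Op 2: best P0=- P1=- P2=NH0
Op 3: best P0=- P1=- P2=NH0
Op 4: best P0=NH0 P1=- P2=NH0
Op 5: best P0=NH0 P1=NH3 P2=NH0
Op 6: best P0=NH0 P1=NH3 P2=NH0
Op 7: best P0=NH0 P1=NH1 P2=NH0

Answer: P0:NH0 P1:NH1 P2:NH0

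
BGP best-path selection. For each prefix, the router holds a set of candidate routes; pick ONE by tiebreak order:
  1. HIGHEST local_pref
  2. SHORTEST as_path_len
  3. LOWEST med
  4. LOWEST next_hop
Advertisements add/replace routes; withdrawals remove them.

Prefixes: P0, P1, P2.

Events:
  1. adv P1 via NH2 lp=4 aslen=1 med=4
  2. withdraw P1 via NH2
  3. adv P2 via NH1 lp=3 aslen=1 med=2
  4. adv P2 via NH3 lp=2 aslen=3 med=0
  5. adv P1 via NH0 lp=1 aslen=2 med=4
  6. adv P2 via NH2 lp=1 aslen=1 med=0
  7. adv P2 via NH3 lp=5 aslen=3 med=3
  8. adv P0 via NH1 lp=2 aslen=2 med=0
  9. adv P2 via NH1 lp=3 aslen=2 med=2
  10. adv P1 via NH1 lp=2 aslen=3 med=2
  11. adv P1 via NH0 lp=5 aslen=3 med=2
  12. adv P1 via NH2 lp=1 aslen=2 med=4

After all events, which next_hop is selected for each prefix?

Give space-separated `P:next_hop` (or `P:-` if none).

Op 1: best P0=- P1=NH2 P2=-
Op 2: best P0=- P1=- P2=-
Op 3: best P0=- P1=- P2=NH1
Op 4: best P0=- P1=- P2=NH1
Op 5: best P0=- P1=NH0 P2=NH1
Op 6: best P0=- P1=NH0 P2=NH1
Op 7: best P0=- P1=NH0 P2=NH3
Op 8: best P0=NH1 P1=NH0 P2=NH3
Op 9: best P0=NH1 P1=NH0 P2=NH3
Op 10: best P0=NH1 P1=NH1 P2=NH3
Op 11: best P0=NH1 P1=NH0 P2=NH3
Op 12: best P0=NH1 P1=NH0 P2=NH3

Answer: P0:NH1 P1:NH0 P2:NH3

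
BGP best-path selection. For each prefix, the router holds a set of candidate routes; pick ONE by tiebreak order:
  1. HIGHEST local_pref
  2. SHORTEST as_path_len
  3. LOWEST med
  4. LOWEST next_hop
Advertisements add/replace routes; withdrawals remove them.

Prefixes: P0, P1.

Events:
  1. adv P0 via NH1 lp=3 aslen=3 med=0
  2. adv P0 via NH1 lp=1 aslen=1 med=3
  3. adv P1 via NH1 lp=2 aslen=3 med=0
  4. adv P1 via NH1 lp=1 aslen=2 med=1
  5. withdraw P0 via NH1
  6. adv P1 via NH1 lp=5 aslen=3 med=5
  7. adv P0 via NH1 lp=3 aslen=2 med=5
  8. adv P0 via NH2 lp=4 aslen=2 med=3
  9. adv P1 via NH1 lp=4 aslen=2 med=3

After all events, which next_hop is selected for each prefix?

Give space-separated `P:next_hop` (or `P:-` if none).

Answer: P0:NH2 P1:NH1

Derivation:
Op 1: best P0=NH1 P1=-
Op 2: best P0=NH1 P1=-
Op 3: best P0=NH1 P1=NH1
Op 4: best P0=NH1 P1=NH1
Op 5: best P0=- P1=NH1
Op 6: best P0=- P1=NH1
Op 7: best P0=NH1 P1=NH1
Op 8: best P0=NH2 P1=NH1
Op 9: best P0=NH2 P1=NH1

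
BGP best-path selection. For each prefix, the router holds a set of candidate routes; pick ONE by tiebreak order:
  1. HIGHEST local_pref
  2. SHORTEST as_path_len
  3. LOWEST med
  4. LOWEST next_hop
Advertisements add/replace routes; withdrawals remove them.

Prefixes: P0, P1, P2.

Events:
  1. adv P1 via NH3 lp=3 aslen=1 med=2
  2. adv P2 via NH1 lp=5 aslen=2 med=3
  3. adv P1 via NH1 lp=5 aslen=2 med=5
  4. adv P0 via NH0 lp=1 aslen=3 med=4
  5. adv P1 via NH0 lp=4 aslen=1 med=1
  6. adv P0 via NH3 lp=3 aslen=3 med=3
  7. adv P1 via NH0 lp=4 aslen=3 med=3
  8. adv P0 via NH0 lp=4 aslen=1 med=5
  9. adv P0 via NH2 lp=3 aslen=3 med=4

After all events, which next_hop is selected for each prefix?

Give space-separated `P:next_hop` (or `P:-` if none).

Op 1: best P0=- P1=NH3 P2=-
Op 2: best P0=- P1=NH3 P2=NH1
Op 3: best P0=- P1=NH1 P2=NH1
Op 4: best P0=NH0 P1=NH1 P2=NH1
Op 5: best P0=NH0 P1=NH1 P2=NH1
Op 6: best P0=NH3 P1=NH1 P2=NH1
Op 7: best P0=NH3 P1=NH1 P2=NH1
Op 8: best P0=NH0 P1=NH1 P2=NH1
Op 9: best P0=NH0 P1=NH1 P2=NH1

Answer: P0:NH0 P1:NH1 P2:NH1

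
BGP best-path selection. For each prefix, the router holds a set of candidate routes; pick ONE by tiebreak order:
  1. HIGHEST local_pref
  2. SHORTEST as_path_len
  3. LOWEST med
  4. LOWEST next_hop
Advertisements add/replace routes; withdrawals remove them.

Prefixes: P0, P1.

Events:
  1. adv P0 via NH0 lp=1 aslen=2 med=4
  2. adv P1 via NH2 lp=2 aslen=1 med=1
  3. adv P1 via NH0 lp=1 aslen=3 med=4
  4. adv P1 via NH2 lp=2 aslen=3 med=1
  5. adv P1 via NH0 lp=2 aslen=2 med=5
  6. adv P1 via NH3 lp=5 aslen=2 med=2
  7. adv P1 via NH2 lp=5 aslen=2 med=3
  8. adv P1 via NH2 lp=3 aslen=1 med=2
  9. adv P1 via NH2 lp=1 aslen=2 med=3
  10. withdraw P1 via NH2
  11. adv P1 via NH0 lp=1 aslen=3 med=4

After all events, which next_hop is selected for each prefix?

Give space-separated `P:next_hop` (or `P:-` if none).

Op 1: best P0=NH0 P1=-
Op 2: best P0=NH0 P1=NH2
Op 3: best P0=NH0 P1=NH2
Op 4: best P0=NH0 P1=NH2
Op 5: best P0=NH0 P1=NH0
Op 6: best P0=NH0 P1=NH3
Op 7: best P0=NH0 P1=NH3
Op 8: best P0=NH0 P1=NH3
Op 9: best P0=NH0 P1=NH3
Op 10: best P0=NH0 P1=NH3
Op 11: best P0=NH0 P1=NH3

Answer: P0:NH0 P1:NH3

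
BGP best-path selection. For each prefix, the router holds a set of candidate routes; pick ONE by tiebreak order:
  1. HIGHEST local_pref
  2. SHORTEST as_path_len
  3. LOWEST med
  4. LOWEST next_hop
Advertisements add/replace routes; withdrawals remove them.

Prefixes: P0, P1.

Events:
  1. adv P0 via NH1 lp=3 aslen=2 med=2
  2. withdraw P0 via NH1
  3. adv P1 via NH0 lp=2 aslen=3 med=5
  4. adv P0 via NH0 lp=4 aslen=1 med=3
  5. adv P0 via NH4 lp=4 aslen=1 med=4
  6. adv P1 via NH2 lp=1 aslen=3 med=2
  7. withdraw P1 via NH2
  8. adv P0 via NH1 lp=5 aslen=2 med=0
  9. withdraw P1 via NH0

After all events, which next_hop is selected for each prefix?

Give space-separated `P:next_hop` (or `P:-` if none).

Op 1: best P0=NH1 P1=-
Op 2: best P0=- P1=-
Op 3: best P0=- P1=NH0
Op 4: best P0=NH0 P1=NH0
Op 5: best P0=NH0 P1=NH0
Op 6: best P0=NH0 P1=NH0
Op 7: best P0=NH0 P1=NH0
Op 8: best P0=NH1 P1=NH0
Op 9: best P0=NH1 P1=-

Answer: P0:NH1 P1:-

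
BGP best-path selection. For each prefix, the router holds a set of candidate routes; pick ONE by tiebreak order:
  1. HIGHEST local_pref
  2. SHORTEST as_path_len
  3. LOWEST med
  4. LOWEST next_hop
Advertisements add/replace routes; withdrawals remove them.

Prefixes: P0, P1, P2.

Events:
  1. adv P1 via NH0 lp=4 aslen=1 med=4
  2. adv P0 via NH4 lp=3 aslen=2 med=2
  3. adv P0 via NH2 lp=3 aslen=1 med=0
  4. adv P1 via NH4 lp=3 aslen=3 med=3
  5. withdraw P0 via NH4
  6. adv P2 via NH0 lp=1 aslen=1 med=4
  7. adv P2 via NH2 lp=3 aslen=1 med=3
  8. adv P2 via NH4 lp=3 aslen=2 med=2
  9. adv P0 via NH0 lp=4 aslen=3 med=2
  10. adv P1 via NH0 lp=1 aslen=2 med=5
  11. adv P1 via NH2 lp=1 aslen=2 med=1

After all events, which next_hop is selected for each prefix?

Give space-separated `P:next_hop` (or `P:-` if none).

Op 1: best P0=- P1=NH0 P2=-
Op 2: best P0=NH4 P1=NH0 P2=-
Op 3: best P0=NH2 P1=NH0 P2=-
Op 4: best P0=NH2 P1=NH0 P2=-
Op 5: best P0=NH2 P1=NH0 P2=-
Op 6: best P0=NH2 P1=NH0 P2=NH0
Op 7: best P0=NH2 P1=NH0 P2=NH2
Op 8: best P0=NH2 P1=NH0 P2=NH2
Op 9: best P0=NH0 P1=NH0 P2=NH2
Op 10: best P0=NH0 P1=NH4 P2=NH2
Op 11: best P0=NH0 P1=NH4 P2=NH2

Answer: P0:NH0 P1:NH4 P2:NH2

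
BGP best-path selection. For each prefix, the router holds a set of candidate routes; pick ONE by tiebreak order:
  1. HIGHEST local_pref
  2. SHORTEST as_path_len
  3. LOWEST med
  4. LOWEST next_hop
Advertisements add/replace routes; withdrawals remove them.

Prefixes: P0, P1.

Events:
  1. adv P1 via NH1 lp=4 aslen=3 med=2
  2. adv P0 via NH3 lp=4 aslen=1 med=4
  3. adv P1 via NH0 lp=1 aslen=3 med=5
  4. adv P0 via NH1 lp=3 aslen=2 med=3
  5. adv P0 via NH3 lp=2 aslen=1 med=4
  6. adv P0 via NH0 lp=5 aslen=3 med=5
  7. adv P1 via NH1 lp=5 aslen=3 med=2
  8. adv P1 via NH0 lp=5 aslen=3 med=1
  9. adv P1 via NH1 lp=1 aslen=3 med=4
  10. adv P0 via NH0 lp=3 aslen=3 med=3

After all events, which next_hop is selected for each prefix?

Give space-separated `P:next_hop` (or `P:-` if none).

Op 1: best P0=- P1=NH1
Op 2: best P0=NH3 P1=NH1
Op 3: best P0=NH3 P1=NH1
Op 4: best P0=NH3 P1=NH1
Op 5: best P0=NH1 P1=NH1
Op 6: best P0=NH0 P1=NH1
Op 7: best P0=NH0 P1=NH1
Op 8: best P0=NH0 P1=NH0
Op 9: best P0=NH0 P1=NH0
Op 10: best P0=NH1 P1=NH0

Answer: P0:NH1 P1:NH0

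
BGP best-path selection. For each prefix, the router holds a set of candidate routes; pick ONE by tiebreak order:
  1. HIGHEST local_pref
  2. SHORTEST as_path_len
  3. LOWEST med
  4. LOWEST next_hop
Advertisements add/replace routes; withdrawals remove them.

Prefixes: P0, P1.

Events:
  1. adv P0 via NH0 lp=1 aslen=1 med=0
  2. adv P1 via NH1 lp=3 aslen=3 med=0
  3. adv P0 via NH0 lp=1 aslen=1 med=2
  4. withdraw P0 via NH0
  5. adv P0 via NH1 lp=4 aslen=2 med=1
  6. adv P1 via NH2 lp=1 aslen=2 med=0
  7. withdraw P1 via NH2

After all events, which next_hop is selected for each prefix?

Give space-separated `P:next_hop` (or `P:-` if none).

Op 1: best P0=NH0 P1=-
Op 2: best P0=NH0 P1=NH1
Op 3: best P0=NH0 P1=NH1
Op 4: best P0=- P1=NH1
Op 5: best P0=NH1 P1=NH1
Op 6: best P0=NH1 P1=NH1
Op 7: best P0=NH1 P1=NH1

Answer: P0:NH1 P1:NH1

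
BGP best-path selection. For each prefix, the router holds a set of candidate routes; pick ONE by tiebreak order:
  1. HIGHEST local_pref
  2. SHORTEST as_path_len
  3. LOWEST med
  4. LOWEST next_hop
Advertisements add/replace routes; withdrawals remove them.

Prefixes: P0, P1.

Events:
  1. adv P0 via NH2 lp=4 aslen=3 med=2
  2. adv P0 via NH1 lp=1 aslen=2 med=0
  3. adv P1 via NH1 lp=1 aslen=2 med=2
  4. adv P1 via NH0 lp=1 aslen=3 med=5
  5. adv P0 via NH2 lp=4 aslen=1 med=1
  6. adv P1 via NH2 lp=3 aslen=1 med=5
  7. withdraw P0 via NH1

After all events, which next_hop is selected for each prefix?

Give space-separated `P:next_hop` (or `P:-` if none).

Op 1: best P0=NH2 P1=-
Op 2: best P0=NH2 P1=-
Op 3: best P0=NH2 P1=NH1
Op 4: best P0=NH2 P1=NH1
Op 5: best P0=NH2 P1=NH1
Op 6: best P0=NH2 P1=NH2
Op 7: best P0=NH2 P1=NH2

Answer: P0:NH2 P1:NH2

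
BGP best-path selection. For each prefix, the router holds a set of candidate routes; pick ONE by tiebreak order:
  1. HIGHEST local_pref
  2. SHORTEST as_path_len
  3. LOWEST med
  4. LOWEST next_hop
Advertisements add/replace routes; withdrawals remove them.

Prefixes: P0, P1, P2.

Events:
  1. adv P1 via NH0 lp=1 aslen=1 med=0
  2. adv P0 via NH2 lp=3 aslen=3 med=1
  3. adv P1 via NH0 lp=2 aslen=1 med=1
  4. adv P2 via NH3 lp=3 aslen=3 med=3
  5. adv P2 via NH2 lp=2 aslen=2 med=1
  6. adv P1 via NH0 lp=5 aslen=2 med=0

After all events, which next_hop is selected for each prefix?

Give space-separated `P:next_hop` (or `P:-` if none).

Answer: P0:NH2 P1:NH0 P2:NH3

Derivation:
Op 1: best P0=- P1=NH0 P2=-
Op 2: best P0=NH2 P1=NH0 P2=-
Op 3: best P0=NH2 P1=NH0 P2=-
Op 4: best P0=NH2 P1=NH0 P2=NH3
Op 5: best P0=NH2 P1=NH0 P2=NH3
Op 6: best P0=NH2 P1=NH0 P2=NH3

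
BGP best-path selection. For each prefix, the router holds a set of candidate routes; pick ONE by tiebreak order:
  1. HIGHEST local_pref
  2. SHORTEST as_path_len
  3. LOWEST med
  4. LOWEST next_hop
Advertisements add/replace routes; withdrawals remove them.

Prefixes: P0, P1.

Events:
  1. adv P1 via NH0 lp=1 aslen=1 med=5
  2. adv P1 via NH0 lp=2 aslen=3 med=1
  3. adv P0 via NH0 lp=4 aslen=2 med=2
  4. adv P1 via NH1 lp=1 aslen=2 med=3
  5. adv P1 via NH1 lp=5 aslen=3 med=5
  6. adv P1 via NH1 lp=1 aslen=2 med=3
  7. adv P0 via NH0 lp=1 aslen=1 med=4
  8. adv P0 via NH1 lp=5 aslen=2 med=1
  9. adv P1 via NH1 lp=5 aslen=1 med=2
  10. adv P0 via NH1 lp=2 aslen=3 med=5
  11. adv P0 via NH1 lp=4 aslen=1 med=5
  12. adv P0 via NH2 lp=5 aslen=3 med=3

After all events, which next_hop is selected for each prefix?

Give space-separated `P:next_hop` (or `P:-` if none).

Answer: P0:NH2 P1:NH1

Derivation:
Op 1: best P0=- P1=NH0
Op 2: best P0=- P1=NH0
Op 3: best P0=NH0 P1=NH0
Op 4: best P0=NH0 P1=NH0
Op 5: best P0=NH0 P1=NH1
Op 6: best P0=NH0 P1=NH0
Op 7: best P0=NH0 P1=NH0
Op 8: best P0=NH1 P1=NH0
Op 9: best P0=NH1 P1=NH1
Op 10: best P0=NH1 P1=NH1
Op 11: best P0=NH1 P1=NH1
Op 12: best P0=NH2 P1=NH1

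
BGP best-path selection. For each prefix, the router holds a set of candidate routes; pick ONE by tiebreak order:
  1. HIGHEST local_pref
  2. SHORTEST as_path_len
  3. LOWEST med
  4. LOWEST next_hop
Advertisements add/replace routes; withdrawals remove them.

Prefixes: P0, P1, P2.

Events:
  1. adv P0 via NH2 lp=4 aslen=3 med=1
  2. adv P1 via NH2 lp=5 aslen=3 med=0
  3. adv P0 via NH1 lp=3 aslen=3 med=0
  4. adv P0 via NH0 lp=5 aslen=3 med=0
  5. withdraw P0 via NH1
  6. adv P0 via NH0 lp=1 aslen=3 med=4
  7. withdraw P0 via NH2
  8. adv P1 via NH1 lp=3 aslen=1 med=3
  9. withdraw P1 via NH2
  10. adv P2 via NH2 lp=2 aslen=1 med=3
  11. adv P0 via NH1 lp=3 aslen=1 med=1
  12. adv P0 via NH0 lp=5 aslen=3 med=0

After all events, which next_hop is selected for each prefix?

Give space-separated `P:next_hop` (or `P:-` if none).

Answer: P0:NH0 P1:NH1 P2:NH2

Derivation:
Op 1: best P0=NH2 P1=- P2=-
Op 2: best P0=NH2 P1=NH2 P2=-
Op 3: best P0=NH2 P1=NH2 P2=-
Op 4: best P0=NH0 P1=NH2 P2=-
Op 5: best P0=NH0 P1=NH2 P2=-
Op 6: best P0=NH2 P1=NH2 P2=-
Op 7: best P0=NH0 P1=NH2 P2=-
Op 8: best P0=NH0 P1=NH2 P2=-
Op 9: best P0=NH0 P1=NH1 P2=-
Op 10: best P0=NH0 P1=NH1 P2=NH2
Op 11: best P0=NH1 P1=NH1 P2=NH2
Op 12: best P0=NH0 P1=NH1 P2=NH2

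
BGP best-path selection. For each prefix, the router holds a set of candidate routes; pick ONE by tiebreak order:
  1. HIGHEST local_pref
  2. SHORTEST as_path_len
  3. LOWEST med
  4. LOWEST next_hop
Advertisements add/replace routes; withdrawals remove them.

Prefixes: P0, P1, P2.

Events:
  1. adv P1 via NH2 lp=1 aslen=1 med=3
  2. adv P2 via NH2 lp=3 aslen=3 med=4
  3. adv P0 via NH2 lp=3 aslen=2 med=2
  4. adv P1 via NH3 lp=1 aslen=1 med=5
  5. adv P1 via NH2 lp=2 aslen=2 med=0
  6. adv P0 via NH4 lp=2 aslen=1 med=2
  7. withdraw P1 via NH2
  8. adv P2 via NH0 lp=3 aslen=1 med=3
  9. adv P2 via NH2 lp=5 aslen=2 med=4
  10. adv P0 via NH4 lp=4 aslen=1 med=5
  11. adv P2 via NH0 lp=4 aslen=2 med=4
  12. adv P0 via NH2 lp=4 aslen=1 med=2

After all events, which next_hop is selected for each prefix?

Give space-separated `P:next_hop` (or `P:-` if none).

Answer: P0:NH2 P1:NH3 P2:NH2

Derivation:
Op 1: best P0=- P1=NH2 P2=-
Op 2: best P0=- P1=NH2 P2=NH2
Op 3: best P0=NH2 P1=NH2 P2=NH2
Op 4: best P0=NH2 P1=NH2 P2=NH2
Op 5: best P0=NH2 P1=NH2 P2=NH2
Op 6: best P0=NH2 P1=NH2 P2=NH2
Op 7: best P0=NH2 P1=NH3 P2=NH2
Op 8: best P0=NH2 P1=NH3 P2=NH0
Op 9: best P0=NH2 P1=NH3 P2=NH2
Op 10: best P0=NH4 P1=NH3 P2=NH2
Op 11: best P0=NH4 P1=NH3 P2=NH2
Op 12: best P0=NH2 P1=NH3 P2=NH2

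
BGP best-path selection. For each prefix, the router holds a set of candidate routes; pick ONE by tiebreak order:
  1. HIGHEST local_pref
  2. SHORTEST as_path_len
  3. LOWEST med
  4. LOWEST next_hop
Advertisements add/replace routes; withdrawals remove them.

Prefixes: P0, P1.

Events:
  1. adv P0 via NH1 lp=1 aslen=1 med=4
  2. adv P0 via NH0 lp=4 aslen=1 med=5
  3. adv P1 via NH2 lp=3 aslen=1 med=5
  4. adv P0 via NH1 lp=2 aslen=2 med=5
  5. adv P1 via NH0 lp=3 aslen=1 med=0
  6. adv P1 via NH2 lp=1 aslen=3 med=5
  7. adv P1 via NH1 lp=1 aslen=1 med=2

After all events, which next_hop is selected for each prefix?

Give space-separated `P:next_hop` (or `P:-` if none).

Op 1: best P0=NH1 P1=-
Op 2: best P0=NH0 P1=-
Op 3: best P0=NH0 P1=NH2
Op 4: best P0=NH0 P1=NH2
Op 5: best P0=NH0 P1=NH0
Op 6: best P0=NH0 P1=NH0
Op 7: best P0=NH0 P1=NH0

Answer: P0:NH0 P1:NH0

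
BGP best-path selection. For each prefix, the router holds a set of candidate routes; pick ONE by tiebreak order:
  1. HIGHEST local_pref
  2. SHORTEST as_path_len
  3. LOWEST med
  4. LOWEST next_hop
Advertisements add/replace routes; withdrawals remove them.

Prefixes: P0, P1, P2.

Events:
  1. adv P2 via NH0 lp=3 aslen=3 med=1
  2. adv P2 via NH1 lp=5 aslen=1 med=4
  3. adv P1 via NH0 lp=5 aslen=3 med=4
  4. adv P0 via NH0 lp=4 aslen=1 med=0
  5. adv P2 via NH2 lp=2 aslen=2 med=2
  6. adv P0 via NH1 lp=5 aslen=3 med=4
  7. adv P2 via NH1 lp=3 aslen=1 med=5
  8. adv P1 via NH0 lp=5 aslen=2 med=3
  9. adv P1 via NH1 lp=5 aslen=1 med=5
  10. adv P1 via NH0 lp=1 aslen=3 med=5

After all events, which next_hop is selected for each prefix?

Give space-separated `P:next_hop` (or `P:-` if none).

Answer: P0:NH1 P1:NH1 P2:NH1

Derivation:
Op 1: best P0=- P1=- P2=NH0
Op 2: best P0=- P1=- P2=NH1
Op 3: best P0=- P1=NH0 P2=NH1
Op 4: best P0=NH0 P1=NH0 P2=NH1
Op 5: best P0=NH0 P1=NH0 P2=NH1
Op 6: best P0=NH1 P1=NH0 P2=NH1
Op 7: best P0=NH1 P1=NH0 P2=NH1
Op 8: best P0=NH1 P1=NH0 P2=NH1
Op 9: best P0=NH1 P1=NH1 P2=NH1
Op 10: best P0=NH1 P1=NH1 P2=NH1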